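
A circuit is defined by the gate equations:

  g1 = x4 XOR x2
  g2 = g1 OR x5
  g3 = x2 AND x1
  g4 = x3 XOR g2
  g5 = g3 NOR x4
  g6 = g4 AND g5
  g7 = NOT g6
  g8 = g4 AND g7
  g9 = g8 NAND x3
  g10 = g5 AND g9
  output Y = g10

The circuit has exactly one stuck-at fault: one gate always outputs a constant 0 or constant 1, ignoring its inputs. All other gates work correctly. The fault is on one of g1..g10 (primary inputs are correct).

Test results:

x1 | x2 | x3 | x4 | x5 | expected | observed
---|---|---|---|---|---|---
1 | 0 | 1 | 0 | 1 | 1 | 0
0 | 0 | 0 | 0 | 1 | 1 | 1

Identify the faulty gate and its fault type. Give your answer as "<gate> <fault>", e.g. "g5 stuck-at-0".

Fault-free values for test 1 (x1=1, x2=0, x3=1, x4=0, x5=1): g1=0, g2=1, g3=0, g4=0, g5=1, g6=0, g7=1, g8=0, g9=1, g10=1, giving Y=1. Observed 0.
Test 1: faults giving observed 0 are {g3 stuck-at-1, g5 stuck-at-0, g8 stuck-at-1, g9 stuck-at-0, g10 stuck-at-0}.
Test 2 (x1=0, x2=0, x3=0, x4=0, x5=1): fault-free g1=0, g2=1, g3=0, g4=1, g5=1, g6=1, g7=0, g8=0, g9=1, g10=1 → 1; observed 1. Eliminates g3 stuck-at-1, g5 stuck-at-0, g9 stuck-at-0, g10 stuck-at-0.
Only g8 stuck-at-1 is consistent with every test.

g8 stuck-at-1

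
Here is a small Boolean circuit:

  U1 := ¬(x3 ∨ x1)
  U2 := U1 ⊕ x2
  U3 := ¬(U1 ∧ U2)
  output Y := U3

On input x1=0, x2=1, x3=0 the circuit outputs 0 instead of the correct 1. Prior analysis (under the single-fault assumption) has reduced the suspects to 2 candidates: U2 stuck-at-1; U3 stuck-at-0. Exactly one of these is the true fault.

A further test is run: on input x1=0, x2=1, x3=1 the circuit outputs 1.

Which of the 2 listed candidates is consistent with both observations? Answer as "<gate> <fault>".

U2 stuck-at-1

Evaluate each candidate on input x1=0, x2=1, x3=1:
  U2 stuck-at-1: U1=0, U2=1 [stuck-at-1], U3=1 → 1 — matches
  U3 stuck-at-0: U1=0, U2=1, U3=0 [stuck-at-0] → 0 — eliminated
Only U2 stuck-at-1 reproduces the observed 1.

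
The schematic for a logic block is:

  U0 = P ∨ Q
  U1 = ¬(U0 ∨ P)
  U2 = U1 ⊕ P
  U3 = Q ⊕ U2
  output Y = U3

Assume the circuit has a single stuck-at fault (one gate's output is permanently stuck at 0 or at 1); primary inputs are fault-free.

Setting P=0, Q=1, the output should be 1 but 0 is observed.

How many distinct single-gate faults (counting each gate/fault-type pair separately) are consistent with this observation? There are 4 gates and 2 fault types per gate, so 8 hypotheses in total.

4

Fault-free: U0=1, U1=0, U2=0, U3=1 → 1. Observed 0.
  U0 stuck-at-0: output 0 ✓
  U0 stuck-at-1: output 1 ✗
  U1 stuck-at-0: output 1 ✗
  U1 stuck-at-1: output 0 ✓
  U2 stuck-at-0: output 1 ✗
  U2 stuck-at-1: output 0 ✓
  U3 stuck-at-0: output 0 ✓
  U3 stuck-at-1: output 1 ✗
Consistent faults: {U0 stuck-at-0, U1 stuck-at-1, U2 stuck-at-1, U3 stuck-at-0} — 4 in all.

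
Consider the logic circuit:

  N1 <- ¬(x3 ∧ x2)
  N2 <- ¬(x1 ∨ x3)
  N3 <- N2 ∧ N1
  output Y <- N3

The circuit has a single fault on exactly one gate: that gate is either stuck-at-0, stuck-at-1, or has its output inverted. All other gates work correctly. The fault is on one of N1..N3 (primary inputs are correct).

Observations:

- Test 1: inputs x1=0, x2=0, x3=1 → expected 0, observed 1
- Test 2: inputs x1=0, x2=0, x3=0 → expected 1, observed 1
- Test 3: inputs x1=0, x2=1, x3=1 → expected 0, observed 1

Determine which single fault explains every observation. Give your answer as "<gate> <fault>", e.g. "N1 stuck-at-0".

N3 stuck-at-1

Fault-free values for test 1 (x1=0, x2=0, x3=1): N1=1, N2=0, N3=0, giving Y=0. Observed 1.
Test 1: faults giving observed 1 are {N2 stuck-at-1, N2 inverted output, N3 stuck-at-1, N3 inverted output}.
Test 2 (x1=0, x2=0, x3=0): fault-free N1=1, N2=1, N3=1 → 1; observed 1. Eliminates N2 inverted output, N3 inverted output.
Test 3 (x1=0, x2=1, x3=1): fault-free N1=0, N2=0, N3=0 → 0; observed 1. Eliminates N2 stuck-at-1.
Only N3 stuck-at-1 is consistent with every test.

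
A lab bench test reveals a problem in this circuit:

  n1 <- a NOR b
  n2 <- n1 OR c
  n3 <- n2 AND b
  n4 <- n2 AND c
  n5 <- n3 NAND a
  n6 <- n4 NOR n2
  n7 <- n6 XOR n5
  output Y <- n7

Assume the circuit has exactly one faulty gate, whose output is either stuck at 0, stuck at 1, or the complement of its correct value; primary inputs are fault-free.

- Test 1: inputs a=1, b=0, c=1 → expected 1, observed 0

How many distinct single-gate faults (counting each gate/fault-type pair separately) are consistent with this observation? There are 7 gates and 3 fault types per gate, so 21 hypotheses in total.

10

Fault-free: n1=0, n2=1, n3=0, n4=1, n5=1, n6=0, n7=1 → 1. Observed 0.
  n1: none of the 3 fault types match ✗
  n2: stuck-at-0, inverted output ✓; others ✗
  n3: stuck-at-1, inverted output ✓; others ✗
  n4: none of the 3 fault types match ✗
  n5: stuck-at-0, inverted output ✓; others ✗
  n6: stuck-at-1, inverted output ✓; others ✗
  n7: stuck-at-0, inverted output ✓; others ✗
Consistent faults: {n2 stuck-at-0, n2 inverted output, n3 stuck-at-1, n3 inverted output, n5 stuck-at-0, n5 inverted output, n6 stuck-at-1, n6 inverted output, n7 stuck-at-0, n7 inverted output} — 10 in all.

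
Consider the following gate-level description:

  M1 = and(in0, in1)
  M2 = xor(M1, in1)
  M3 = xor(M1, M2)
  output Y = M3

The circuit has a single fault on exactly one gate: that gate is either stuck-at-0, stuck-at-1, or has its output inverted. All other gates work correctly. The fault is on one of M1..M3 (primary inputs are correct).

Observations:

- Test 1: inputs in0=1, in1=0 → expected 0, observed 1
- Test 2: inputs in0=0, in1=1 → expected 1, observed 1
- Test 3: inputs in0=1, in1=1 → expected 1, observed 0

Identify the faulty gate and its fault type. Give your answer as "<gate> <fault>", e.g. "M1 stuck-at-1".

Fault-free values for test 1 (in0=1, in1=0): M1=0, M2=0, M3=0, giving Y=0. Observed 1.
Test 1: faults giving observed 1 are {M2 stuck-at-1, M2 inverted output, M3 stuck-at-1, M3 inverted output}.
Test 2 (in0=0, in1=1): fault-free M1=0, M2=1, M3=1 → 1; observed 1. Eliminates M2 inverted output, M3 inverted output.
Test 3 (in0=1, in1=1): fault-free M1=1, M2=0, M3=1 → 1; observed 0. Eliminates M3 stuck-at-1.
Only M2 stuck-at-1 is consistent with every test.

M2 stuck-at-1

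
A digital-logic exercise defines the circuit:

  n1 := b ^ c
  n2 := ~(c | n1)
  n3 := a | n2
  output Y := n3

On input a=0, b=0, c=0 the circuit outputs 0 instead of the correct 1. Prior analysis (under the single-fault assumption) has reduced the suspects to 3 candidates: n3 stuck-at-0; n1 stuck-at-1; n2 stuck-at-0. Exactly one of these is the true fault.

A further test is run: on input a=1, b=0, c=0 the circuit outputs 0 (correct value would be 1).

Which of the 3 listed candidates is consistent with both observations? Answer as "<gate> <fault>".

n3 stuck-at-0

Evaluate each candidate on input a=1, b=0, c=0:
  n3 stuck-at-0: n1=0, n2=1, n3=0 [stuck-at-0] → 0 — matches
  n1 stuck-at-1: n1=1 [stuck-at-1], n2=0, n3=1 → 1 — eliminated
  n2 stuck-at-0: n1=0, n2=0 [stuck-at-0], n3=1 → 1 — eliminated
Only n3 stuck-at-0 reproduces the observed 0.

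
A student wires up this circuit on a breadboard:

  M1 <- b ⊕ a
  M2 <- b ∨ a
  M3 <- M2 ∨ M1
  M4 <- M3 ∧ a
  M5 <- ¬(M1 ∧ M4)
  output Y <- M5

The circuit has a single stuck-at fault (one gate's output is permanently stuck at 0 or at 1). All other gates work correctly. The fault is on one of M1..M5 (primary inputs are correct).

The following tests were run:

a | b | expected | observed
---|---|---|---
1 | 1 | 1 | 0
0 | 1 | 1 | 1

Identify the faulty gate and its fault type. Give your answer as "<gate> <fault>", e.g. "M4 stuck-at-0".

M1 stuck-at-1

Fault-free values for test 1 (a=1, b=1): M1=0, M2=1, M3=1, M4=1, M5=1, giving Y=1. Observed 0.
Test 1: faults giving observed 0 are {M1 stuck-at-1, M5 stuck-at-0}.
Test 2 (a=0, b=1): fault-free M1=1, M2=1, M3=1, M4=0, M5=1 → 1; observed 1. Eliminates M5 stuck-at-0.
Only M1 stuck-at-1 is consistent with every test.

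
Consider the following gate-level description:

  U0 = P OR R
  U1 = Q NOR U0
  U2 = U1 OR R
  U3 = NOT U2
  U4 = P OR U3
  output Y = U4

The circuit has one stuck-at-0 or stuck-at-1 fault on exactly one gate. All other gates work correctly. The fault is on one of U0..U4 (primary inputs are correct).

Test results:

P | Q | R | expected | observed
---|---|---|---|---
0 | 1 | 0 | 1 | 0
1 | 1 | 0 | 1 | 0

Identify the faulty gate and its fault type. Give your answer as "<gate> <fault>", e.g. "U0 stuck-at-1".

U4 stuck-at-0

Fault-free values for test 1 (P=0, Q=1, R=0): U0=0, U1=0, U2=0, U3=1, U4=1, giving Y=1. Observed 0.
Test 1: faults giving observed 0 are {U1 stuck-at-1, U2 stuck-at-1, U3 stuck-at-0, U4 stuck-at-0}.
Test 2 (P=1, Q=1, R=0): fault-free U0=1, U1=0, U2=0, U3=1, U4=1 → 1; observed 0. Eliminates U1 stuck-at-1, U2 stuck-at-1, U3 stuck-at-0.
Only U4 stuck-at-0 is consistent with every test.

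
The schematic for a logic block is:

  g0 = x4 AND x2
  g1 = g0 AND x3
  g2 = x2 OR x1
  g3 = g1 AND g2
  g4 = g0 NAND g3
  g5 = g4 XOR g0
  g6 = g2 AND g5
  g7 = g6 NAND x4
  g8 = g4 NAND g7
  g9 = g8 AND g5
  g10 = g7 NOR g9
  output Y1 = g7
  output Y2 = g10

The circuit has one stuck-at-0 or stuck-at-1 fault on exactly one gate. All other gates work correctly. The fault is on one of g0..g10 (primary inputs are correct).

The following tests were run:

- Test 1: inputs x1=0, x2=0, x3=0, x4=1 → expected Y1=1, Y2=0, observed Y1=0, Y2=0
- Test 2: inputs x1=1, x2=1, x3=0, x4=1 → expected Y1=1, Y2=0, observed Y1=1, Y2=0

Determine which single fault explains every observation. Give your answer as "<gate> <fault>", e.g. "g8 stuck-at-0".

g2 stuck-at-1

Fault-free values for test 1 (x1=0, x2=0, x3=0, x4=1): g0=0, g1=0, g2=0, g3=0, g4=1, g5=1, g6=0, g7=1, g8=0, g9=0, g10=0, giving Y1=1, Y2=0. Observed Y1=0, Y2=0.
Test 1: faults giving observed Y1=0, Y2=0 are {g2 stuck-at-1, g6 stuck-at-1, g7 stuck-at-0}.
Test 2 (x1=1, x2=1, x3=0, x4=1): fault-free g0=1, g1=0, g2=1, g3=0, g4=1, g5=0, g6=0, g7=1, g8=0, g9=0, g10=0 → Y1=1, Y2=0; observed Y1=1, Y2=0. Eliminates g6 stuck-at-1, g7 stuck-at-0.
Only g2 stuck-at-1 is consistent with every test.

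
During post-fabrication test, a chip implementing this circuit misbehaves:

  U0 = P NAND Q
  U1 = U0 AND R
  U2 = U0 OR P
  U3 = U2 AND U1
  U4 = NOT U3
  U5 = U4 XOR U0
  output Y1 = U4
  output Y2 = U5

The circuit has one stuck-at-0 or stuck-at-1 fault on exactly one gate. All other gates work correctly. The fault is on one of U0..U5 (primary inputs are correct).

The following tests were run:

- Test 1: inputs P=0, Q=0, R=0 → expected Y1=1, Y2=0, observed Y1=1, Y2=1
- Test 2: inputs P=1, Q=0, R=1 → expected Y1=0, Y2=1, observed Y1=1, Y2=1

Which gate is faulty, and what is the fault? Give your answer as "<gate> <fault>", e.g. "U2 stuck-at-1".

Fault-free values for test 1 (P=0, Q=0, R=0): U0=1, U1=0, U2=1, U3=0, U4=1, U5=0, giving Y1=1, Y2=0. Observed Y1=1, Y2=1.
Test 1: faults giving observed Y1=1, Y2=1 are {U0 stuck-at-0, U5 stuck-at-1}.
Test 2 (P=1, Q=0, R=1): fault-free U0=1, U1=1, U2=1, U3=1, U4=0, U5=1 → Y1=0, Y2=1; observed Y1=1, Y2=1. Eliminates U5 stuck-at-1.
Only U0 stuck-at-0 is consistent with every test.

U0 stuck-at-0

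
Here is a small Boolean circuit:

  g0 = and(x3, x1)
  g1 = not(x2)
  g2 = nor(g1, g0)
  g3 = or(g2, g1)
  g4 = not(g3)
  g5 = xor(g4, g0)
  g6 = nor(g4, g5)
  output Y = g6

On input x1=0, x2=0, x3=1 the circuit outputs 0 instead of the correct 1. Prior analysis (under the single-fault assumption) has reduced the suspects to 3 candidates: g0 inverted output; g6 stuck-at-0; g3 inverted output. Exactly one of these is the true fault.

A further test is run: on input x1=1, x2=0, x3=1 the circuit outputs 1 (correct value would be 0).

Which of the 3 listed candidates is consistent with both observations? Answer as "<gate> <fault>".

Evaluate each candidate on input x1=1, x2=0, x3=1:
  g0 inverted output: g0=0 [inverted output], g1=1, g2=0, g3=1, g4=0, g5=0, g6=1 → 1 — matches
  g6 stuck-at-0: g0=1, g1=1, g2=0, g3=1, g4=0, g5=1, g6=0 [stuck-at-0] → 0 — eliminated
  g3 inverted output: g0=1, g1=1, g2=0, g3=0 [inverted output], g4=1, g5=0, g6=0 → 0 — eliminated
Only g0 inverted output reproduces the observed 1.

g0 inverted output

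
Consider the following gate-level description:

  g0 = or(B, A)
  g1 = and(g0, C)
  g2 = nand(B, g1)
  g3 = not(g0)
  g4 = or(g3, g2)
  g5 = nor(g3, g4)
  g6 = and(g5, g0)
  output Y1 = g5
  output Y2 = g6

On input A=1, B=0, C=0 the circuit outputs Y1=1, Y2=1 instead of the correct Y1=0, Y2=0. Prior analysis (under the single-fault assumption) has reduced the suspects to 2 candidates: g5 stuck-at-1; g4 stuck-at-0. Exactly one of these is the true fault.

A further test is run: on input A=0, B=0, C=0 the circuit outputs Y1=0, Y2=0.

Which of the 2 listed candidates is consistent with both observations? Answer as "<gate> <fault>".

g4 stuck-at-0

Evaluate each candidate on input A=0, B=0, C=0:
  g5 stuck-at-1: g0=0, g1=0, g2=1, g3=1, g4=1, g5=1 [stuck-at-1], g6=0 → Y1=1, Y2=0 — eliminated
  g4 stuck-at-0: g0=0, g1=0, g2=1, g3=1, g4=0 [stuck-at-0], g5=0, g6=0 → Y1=0, Y2=0 — matches
Only g4 stuck-at-0 reproduces the observed Y1=0, Y2=0.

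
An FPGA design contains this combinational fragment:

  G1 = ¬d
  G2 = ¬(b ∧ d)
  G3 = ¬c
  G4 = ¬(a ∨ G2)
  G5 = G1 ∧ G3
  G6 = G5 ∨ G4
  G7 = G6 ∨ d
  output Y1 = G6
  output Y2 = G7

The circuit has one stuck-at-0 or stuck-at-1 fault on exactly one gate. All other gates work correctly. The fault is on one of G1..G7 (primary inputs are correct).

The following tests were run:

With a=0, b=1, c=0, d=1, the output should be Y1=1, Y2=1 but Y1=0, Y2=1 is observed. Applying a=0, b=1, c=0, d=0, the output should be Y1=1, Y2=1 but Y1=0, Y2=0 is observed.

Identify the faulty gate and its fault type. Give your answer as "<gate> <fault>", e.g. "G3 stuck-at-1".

G6 stuck-at-0

Fault-free values for test 1 (a=0, b=1, c=0, d=1): G1=0, G2=0, G3=1, G4=1, G5=0, G6=1, G7=1, giving Y1=1, Y2=1. Observed Y1=0, Y2=1.
Test 1: faults giving observed Y1=0, Y2=1 are {G2 stuck-at-1, G4 stuck-at-0, G6 stuck-at-0}.
Test 2 (a=0, b=1, c=0, d=0): fault-free G1=1, G2=1, G3=1, G4=0, G5=1, G6=1, G7=1 → Y1=1, Y2=1; observed Y1=0, Y2=0. Eliminates G2 stuck-at-1, G4 stuck-at-0.
Only G6 stuck-at-0 is consistent with every test.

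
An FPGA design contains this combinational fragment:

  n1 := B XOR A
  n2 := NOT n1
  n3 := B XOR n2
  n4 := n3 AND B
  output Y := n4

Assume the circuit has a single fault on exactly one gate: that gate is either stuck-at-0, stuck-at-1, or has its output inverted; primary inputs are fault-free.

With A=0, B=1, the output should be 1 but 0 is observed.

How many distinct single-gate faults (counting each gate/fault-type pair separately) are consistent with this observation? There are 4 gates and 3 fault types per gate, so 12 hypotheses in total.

8

Fault-free: n1=1, n2=0, n3=1, n4=1 → 1. Observed 0.
  n1 stuck-at-0: output 0 ✓
  n1 stuck-at-1: output 1 ✗
  n1 inverted output: output 0 ✓
  n2 stuck-at-0: output 1 ✗
  n2 stuck-at-1: output 0 ✓
  n2 inverted output: output 0 ✓
  n3 stuck-at-0: output 0 ✓
  n3 stuck-at-1: output 1 ✗
  n3 inverted output: output 0 ✓
  n4 stuck-at-0: output 0 ✓
  n4 stuck-at-1: output 1 ✗
  n4 inverted output: output 0 ✓
Consistent faults: {n1 stuck-at-0, n1 inverted output, n2 stuck-at-1, n2 inverted output, n3 stuck-at-0, n3 inverted output, n4 stuck-at-0, n4 inverted output} — 8 in all.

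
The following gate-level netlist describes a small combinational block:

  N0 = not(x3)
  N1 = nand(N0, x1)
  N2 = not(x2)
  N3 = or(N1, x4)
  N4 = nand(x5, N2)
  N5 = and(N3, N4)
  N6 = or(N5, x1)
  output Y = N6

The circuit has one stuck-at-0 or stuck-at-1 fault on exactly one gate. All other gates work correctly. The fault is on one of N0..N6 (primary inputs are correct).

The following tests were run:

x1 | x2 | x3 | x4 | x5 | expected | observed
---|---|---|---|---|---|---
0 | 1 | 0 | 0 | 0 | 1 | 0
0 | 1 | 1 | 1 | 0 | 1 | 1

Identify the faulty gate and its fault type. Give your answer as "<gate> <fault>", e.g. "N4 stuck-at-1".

Fault-free values for test 1 (x1=0, x2=1, x3=0, x4=0, x5=0): N0=1, N1=1, N2=0, N3=1, N4=1, N5=1, N6=1, giving Y=1. Observed 0.
Test 1: faults giving observed 0 are {N1 stuck-at-0, N3 stuck-at-0, N4 stuck-at-0, N5 stuck-at-0, N6 stuck-at-0}.
Test 2 (x1=0, x2=1, x3=1, x4=1, x5=0): fault-free N0=0, N1=1, N2=0, N3=1, N4=1, N5=1, N6=1 → 1; observed 1. Eliminates N3 stuck-at-0, N4 stuck-at-0, N5 stuck-at-0, N6 stuck-at-0.
Only N1 stuck-at-0 is consistent with every test.

N1 stuck-at-0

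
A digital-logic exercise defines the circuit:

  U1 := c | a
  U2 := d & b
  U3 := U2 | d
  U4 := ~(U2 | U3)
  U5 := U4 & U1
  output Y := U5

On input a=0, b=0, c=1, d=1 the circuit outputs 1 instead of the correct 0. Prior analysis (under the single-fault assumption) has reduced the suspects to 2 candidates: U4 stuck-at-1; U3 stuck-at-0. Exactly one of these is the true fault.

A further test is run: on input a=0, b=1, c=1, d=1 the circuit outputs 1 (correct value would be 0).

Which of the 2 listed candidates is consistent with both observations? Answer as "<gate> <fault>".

U4 stuck-at-1

Evaluate each candidate on input a=0, b=1, c=1, d=1:
  U4 stuck-at-1: U1=1, U2=1, U3=1, U4=1 [stuck-at-1], U5=1 → 1 — matches
  U3 stuck-at-0: U1=1, U2=1, U3=0 [stuck-at-0], U4=0, U5=0 → 0 — eliminated
Only U4 stuck-at-1 reproduces the observed 1.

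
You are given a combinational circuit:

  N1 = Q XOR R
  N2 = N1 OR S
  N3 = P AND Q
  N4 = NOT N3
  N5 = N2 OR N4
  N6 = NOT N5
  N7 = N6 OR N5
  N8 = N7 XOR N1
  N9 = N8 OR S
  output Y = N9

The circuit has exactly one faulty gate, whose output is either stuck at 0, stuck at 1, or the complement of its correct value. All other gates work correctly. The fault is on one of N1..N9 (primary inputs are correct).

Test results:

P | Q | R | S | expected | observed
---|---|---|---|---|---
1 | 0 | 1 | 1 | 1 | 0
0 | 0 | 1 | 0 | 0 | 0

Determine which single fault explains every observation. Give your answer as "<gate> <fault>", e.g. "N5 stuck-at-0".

Fault-free values for test 1 (P=1, Q=0, R=1, S=1): N1=1, N2=1, N3=0, N4=1, N5=1, N6=0, N7=1, N8=0, N9=1, giving Y=1. Observed 0.
Test 1: faults giving observed 0 are {N9 stuck-at-0, N9 inverted output}.
Test 2 (P=0, Q=0, R=1, S=0): fault-free N1=1, N2=1, N3=0, N4=1, N5=1, N6=0, N7=1, N8=0, N9=0 → 0; observed 0. Eliminates N9 inverted output.
Only N9 stuck-at-0 is consistent with every test.

N9 stuck-at-0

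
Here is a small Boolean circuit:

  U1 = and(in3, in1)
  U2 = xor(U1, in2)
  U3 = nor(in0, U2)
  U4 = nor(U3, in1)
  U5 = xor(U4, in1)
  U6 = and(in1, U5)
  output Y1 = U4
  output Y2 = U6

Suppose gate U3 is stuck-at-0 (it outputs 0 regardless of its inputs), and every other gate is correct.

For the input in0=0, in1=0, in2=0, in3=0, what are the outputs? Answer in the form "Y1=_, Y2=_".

Y1=1, Y2=0

Propagate with U3 forced: U1=0, U2=0, U3=0 [stuck-at-0], U4=1, U5=1, U6=0.
So the outputs are Y1=1, Y2=0. (Without the fault they would be Y1=0, Y2=0.)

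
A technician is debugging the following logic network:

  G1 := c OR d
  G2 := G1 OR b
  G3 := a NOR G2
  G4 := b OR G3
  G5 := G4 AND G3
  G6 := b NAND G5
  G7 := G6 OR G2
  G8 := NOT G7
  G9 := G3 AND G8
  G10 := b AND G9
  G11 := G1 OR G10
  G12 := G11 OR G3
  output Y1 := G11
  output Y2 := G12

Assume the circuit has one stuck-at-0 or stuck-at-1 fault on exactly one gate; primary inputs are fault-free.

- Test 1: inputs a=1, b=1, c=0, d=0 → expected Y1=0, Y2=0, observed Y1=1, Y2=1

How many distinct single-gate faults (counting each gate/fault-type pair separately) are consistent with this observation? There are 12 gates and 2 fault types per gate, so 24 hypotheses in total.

4

Fault-free: G1=0, G2=1, G3=0, G4=1, G5=0, G6=1, G7=1, G8=0, G9=0, G10=0, G11=0, G12=0 → Y1=0, Y2=0. Observed Y1=1, Y2=1.
  G1: stuck-at-1 ✓; others ✗
  G2: none of the 2 fault types match ✗
  G3: none of the 2 fault types match ✗
  G4: none of the 2 fault types match ✗
  G5: none of the 2 fault types match ✗
  G6: none of the 2 fault types match ✗
  G7: none of the 2 fault types match ✗
  G8: none of the 2 fault types match ✗
  G9: stuck-at-1 ✓; others ✗
  G10: stuck-at-1 ✓; others ✗
  G11: stuck-at-1 ✓; others ✗
  G12: none of the 2 fault types match ✗
Consistent faults: {G1 stuck-at-1, G9 stuck-at-1, G10 stuck-at-1, G11 stuck-at-1} — 4 in all.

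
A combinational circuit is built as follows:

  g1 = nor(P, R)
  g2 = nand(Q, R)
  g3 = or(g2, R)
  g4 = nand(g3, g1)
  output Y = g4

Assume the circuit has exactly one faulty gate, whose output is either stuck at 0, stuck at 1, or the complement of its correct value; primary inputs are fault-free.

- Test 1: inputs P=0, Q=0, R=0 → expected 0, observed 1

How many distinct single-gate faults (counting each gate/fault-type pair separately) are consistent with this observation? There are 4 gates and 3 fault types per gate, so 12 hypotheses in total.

8

Fault-free: g1=1, g2=1, g3=1, g4=0 → 0. Observed 1.
  g1 stuck-at-0: output 1 ✓
  g1 stuck-at-1: output 0 ✗
  g1 inverted output: output 1 ✓
  g2 stuck-at-0: output 1 ✓
  g2 stuck-at-1: output 0 ✗
  g2 inverted output: output 1 ✓
  g3 stuck-at-0: output 1 ✓
  g3 stuck-at-1: output 0 ✗
  g3 inverted output: output 1 ✓
  g4 stuck-at-0: output 0 ✗
  g4 stuck-at-1: output 1 ✓
  g4 inverted output: output 1 ✓
Consistent faults: {g1 stuck-at-0, g1 inverted output, g2 stuck-at-0, g2 inverted output, g3 stuck-at-0, g3 inverted output, g4 stuck-at-1, g4 inverted output} — 8 in all.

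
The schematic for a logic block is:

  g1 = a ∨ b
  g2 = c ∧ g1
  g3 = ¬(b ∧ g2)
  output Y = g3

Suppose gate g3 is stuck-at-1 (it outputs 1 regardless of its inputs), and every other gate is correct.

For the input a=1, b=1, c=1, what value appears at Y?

Propagate with g3 forced: g1=1, g2=1, g3=1 [stuck-at-1].
So Y = 1. (Without the fault it would be 0.)

1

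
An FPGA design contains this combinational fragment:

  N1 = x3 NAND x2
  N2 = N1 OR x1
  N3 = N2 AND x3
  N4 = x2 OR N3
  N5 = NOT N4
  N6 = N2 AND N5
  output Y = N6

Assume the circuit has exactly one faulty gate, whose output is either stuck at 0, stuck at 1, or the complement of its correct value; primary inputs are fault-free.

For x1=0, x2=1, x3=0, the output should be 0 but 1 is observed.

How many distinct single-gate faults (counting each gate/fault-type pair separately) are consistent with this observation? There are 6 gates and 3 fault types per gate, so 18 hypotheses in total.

Fault-free: N1=1, N2=1, N3=0, N4=1, N5=0, N6=0 → 0. Observed 1.
  N1: none of the 3 fault types match ✗
  N2: none of the 3 fault types match ✗
  N3: none of the 3 fault types match ✗
  N4: stuck-at-0, inverted output ✓; others ✗
  N5: stuck-at-1, inverted output ✓; others ✗
  N6: stuck-at-1, inverted output ✓; others ✗
Consistent faults: {N4 stuck-at-0, N4 inverted output, N5 stuck-at-1, N5 inverted output, N6 stuck-at-1, N6 inverted output} — 6 in all.

6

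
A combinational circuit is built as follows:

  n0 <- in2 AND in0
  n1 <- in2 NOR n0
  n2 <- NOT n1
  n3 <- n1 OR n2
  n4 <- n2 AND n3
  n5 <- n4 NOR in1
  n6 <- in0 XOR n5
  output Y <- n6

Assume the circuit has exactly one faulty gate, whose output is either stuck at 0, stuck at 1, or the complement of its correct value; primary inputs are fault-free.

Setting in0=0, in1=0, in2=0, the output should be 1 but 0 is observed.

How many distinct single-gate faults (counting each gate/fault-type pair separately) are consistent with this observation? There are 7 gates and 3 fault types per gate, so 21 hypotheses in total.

12

Fault-free: n0=0, n1=1, n2=0, n3=1, n4=0, n5=1, n6=1 → 1. Observed 0.
  n0: stuck-at-1, inverted output ✓; others ✗
  n1: stuck-at-0, inverted output ✓; others ✗
  n2: stuck-at-1, inverted output ✓; others ✗
  n3: none of the 3 fault types match ✗
  n4: stuck-at-1, inverted output ✓; others ✗
  n5: stuck-at-0, inverted output ✓; others ✗
  n6: stuck-at-0, inverted output ✓; others ✗
Consistent faults: {n0 stuck-at-1, n0 inverted output, n1 stuck-at-0, n1 inverted output, n2 stuck-at-1, n2 inverted output, n4 stuck-at-1, n4 inverted output, n5 stuck-at-0, n5 inverted output, n6 stuck-at-0, n6 inverted output} — 12 in all.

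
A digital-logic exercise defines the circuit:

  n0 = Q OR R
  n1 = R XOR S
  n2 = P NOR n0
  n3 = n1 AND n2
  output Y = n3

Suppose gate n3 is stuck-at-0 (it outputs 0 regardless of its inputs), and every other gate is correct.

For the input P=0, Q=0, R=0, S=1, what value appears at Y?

0

Propagate with n3 forced: n0=0, n1=1, n2=1, n3=0 [stuck-at-0].
So Y = 0. (Without the fault it would be 1.)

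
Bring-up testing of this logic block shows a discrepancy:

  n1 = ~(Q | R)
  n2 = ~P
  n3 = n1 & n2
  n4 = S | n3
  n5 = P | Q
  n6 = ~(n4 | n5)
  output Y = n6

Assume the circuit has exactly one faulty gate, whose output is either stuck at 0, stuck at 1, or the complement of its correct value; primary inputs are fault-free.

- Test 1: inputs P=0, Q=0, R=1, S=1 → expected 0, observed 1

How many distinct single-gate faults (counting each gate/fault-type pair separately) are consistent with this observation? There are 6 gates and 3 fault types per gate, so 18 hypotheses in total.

Fault-free: n1=0, n2=1, n3=0, n4=1, n5=0, n6=0 → 0. Observed 1.
  n1: none of the 3 fault types match ✗
  n2: none of the 3 fault types match ✗
  n3: none of the 3 fault types match ✗
  n4: stuck-at-0, inverted output ✓; others ✗
  n5: none of the 3 fault types match ✗
  n6: stuck-at-1, inverted output ✓; others ✗
Consistent faults: {n4 stuck-at-0, n4 inverted output, n6 stuck-at-1, n6 inverted output} — 4 in all.

4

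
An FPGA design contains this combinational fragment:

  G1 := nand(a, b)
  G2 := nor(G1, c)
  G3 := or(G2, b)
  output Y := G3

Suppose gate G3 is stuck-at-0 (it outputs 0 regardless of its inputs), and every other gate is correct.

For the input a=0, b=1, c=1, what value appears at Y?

Propagate with G3 forced: G1=1, G2=0, G3=0 [stuck-at-0].
So Y = 0. (Without the fault it would be 1.)

0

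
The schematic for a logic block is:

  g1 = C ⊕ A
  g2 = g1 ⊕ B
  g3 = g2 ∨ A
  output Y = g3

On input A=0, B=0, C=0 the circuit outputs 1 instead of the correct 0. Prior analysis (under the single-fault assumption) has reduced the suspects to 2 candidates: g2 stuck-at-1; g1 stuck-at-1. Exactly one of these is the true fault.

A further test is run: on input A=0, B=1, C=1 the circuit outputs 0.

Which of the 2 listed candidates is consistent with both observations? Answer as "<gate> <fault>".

g1 stuck-at-1

Evaluate each candidate on input A=0, B=1, C=1:
  g2 stuck-at-1: g1=1, g2=1 [stuck-at-1], g3=1 → 1 — eliminated
  g1 stuck-at-1: g1=1 [stuck-at-1], g2=0, g3=0 → 0 — matches
Only g1 stuck-at-1 reproduces the observed 0.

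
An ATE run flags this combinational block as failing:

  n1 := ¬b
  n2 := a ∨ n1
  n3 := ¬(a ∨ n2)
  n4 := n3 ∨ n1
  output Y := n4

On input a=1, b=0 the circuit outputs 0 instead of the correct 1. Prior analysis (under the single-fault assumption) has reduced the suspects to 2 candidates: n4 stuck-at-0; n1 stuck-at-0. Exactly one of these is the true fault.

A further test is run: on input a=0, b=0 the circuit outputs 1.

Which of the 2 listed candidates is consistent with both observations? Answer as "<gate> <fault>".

n1 stuck-at-0

Evaluate each candidate on input a=0, b=0:
  n4 stuck-at-0: n1=1, n2=1, n3=0, n4=0 [stuck-at-0] → 0 — eliminated
  n1 stuck-at-0: n1=0 [stuck-at-0], n2=0, n3=1, n4=1 → 1 — matches
Only n1 stuck-at-0 reproduces the observed 1.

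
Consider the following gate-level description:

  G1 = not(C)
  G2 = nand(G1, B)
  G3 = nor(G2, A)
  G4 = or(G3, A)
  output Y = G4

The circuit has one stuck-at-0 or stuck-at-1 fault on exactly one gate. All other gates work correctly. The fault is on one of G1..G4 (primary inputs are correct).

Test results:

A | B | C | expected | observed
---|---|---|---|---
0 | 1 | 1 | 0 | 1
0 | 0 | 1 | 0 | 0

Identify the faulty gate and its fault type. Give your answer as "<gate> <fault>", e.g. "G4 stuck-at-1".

G1 stuck-at-1

Fault-free values for test 1 (A=0, B=1, C=1): G1=0, G2=1, G3=0, G4=0, giving Y=0. Observed 1.
Test 1: faults giving observed 1 are {G1 stuck-at-1, G2 stuck-at-0, G3 stuck-at-1, G4 stuck-at-1}.
Test 2 (A=0, B=0, C=1): fault-free G1=0, G2=1, G3=0, G4=0 → 0; observed 0. Eliminates G2 stuck-at-0, G3 stuck-at-1, G4 stuck-at-1.
Only G1 stuck-at-1 is consistent with every test.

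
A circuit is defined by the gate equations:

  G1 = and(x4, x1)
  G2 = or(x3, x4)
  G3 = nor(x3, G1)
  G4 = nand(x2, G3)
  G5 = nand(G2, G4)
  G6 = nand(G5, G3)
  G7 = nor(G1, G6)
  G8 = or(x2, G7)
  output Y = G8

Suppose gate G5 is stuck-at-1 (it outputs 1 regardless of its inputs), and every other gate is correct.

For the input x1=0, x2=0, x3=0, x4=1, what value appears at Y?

Propagate with G5 forced: G1=0, G2=1, G3=1, G4=1, G5=1 [stuck-at-1], G6=0, G7=1, G8=1.
So Y = 1. (Without the fault it would be 0.)

1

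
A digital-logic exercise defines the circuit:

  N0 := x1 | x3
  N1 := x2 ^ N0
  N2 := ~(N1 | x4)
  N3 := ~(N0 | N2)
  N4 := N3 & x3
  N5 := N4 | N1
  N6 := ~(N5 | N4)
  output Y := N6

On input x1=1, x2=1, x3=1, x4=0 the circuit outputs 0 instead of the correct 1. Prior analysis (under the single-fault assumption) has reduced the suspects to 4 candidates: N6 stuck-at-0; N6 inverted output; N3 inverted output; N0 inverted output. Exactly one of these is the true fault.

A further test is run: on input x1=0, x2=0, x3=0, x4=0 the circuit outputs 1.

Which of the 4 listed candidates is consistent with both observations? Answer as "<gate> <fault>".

Evaluate each candidate on input x1=0, x2=0, x3=0, x4=0:
  N6 stuck-at-0: N0=0, N1=0, N2=1, N3=0, N4=0, N5=0, N6=0 [stuck-at-0] → 0 — eliminated
  N6 inverted output: N0=0, N1=0, N2=1, N3=0, N4=0, N5=0, N6=0 [inverted output] → 0 — eliminated
  N3 inverted output: N0=0, N1=0, N2=1, N3=1 [inverted output], N4=0, N5=0, N6=1 → 1 — matches
  N0 inverted output: N0=1 [inverted output], N1=1, N2=0, N3=0, N4=0, N5=1, N6=0 → 0 — eliminated
Only N3 inverted output reproduces the observed 1.

N3 inverted output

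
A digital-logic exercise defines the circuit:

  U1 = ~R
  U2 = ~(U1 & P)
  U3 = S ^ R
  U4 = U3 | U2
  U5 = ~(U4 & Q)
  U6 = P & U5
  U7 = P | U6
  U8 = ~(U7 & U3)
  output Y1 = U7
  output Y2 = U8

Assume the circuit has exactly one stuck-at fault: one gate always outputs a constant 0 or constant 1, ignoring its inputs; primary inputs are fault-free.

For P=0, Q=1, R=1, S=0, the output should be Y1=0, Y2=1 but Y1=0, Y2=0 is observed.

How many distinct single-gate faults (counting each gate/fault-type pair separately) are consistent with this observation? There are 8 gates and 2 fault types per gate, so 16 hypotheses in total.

1

Fault-free: U1=0, U2=1, U3=1, U4=1, U5=0, U6=0, U7=0, U8=1 → Y1=0, Y2=1. Observed Y1=0, Y2=0.
  U1: none of the 2 fault types match ✗
  U2: none of the 2 fault types match ✗
  U3: none of the 2 fault types match ✗
  U4: none of the 2 fault types match ✗
  U5: none of the 2 fault types match ✗
  U6: none of the 2 fault types match ✗
  U7: none of the 2 fault types match ✗
  U8: stuck-at-0 ✓; others ✗
Consistent faults: {U8 stuck-at-0} — 1 in all.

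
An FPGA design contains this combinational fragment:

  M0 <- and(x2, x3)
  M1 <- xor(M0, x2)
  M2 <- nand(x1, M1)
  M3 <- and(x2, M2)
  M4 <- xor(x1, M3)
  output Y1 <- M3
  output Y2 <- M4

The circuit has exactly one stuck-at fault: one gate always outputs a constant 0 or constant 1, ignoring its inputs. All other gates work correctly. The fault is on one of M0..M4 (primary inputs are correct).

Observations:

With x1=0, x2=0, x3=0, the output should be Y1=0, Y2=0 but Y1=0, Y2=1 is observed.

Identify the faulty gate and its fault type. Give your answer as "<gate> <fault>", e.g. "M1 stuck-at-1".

M4 stuck-at-1

Fault-free values for test 1 (x1=0, x2=0, x3=0): M0=0, M1=0, M2=1, M3=0, M4=0, giving Y1=0, Y2=0. Observed Y1=0, Y2=1.
Test 1: faults giving observed Y1=0, Y2=1 are {M4 stuck-at-1}.
Only M4 stuck-at-1 is consistent with every test.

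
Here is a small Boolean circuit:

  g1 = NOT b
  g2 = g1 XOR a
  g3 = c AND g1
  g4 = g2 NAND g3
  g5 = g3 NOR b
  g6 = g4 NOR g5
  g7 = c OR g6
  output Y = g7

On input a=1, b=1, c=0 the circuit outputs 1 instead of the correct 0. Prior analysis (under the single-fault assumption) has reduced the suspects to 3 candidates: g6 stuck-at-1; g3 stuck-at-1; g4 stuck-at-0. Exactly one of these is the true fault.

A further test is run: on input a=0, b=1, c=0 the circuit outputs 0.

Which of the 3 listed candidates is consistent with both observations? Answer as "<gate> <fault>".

Evaluate each candidate on input a=0, b=1, c=0:
  g6 stuck-at-1: g1=0, g2=0, g3=0, g4=1, g5=0, g6=1 [stuck-at-1], g7=1 → 1 — eliminated
  g3 stuck-at-1: g1=0, g2=0, g3=1 [stuck-at-1], g4=1, g5=0, g6=0, g7=0 → 0 — matches
  g4 stuck-at-0: g1=0, g2=0, g3=0, g4=0 [stuck-at-0], g5=0, g6=1, g7=1 → 1 — eliminated
Only g3 stuck-at-1 reproduces the observed 0.

g3 stuck-at-1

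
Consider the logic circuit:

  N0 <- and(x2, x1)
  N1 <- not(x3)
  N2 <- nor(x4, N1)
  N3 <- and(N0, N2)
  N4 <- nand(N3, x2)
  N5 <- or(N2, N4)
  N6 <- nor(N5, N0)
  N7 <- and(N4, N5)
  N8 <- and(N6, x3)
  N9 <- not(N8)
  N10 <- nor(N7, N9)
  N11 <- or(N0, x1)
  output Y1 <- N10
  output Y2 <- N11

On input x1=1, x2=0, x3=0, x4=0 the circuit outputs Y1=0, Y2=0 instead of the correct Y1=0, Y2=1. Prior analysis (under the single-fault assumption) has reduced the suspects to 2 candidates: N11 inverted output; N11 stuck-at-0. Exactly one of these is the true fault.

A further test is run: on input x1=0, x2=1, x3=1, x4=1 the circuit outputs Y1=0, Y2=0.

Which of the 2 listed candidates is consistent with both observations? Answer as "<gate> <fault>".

N11 stuck-at-0

Evaluate each candidate on input x1=0, x2=1, x3=1, x4=1:
  N11 inverted output: N0=0, N1=0, N2=0, N3=0, N4=1, N5=1, N6=0, N7=1, N8=0, N9=1, N10=0, N11=1 [inverted output] → Y1=0, Y2=1 — eliminated
  N11 stuck-at-0: N0=0, N1=0, N2=0, N3=0, N4=1, N5=1, N6=0, N7=1, N8=0, N9=1, N10=0, N11=0 [stuck-at-0] → Y1=0, Y2=0 — matches
Only N11 stuck-at-0 reproduces the observed Y1=0, Y2=0.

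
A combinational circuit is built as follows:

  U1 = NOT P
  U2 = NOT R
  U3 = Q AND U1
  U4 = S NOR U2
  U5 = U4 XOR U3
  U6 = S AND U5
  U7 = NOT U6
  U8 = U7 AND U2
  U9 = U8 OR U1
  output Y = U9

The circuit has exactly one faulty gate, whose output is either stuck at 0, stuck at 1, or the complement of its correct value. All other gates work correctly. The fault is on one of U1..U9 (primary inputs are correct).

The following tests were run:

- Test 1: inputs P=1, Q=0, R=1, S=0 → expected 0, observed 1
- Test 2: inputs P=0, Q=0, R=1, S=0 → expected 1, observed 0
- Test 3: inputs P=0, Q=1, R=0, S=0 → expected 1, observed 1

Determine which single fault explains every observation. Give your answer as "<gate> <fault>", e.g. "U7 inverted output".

Fault-free values for test 1 (P=1, Q=0, R=1, S=0): U1=0, U2=0, U3=0, U4=1, U5=1, U6=0, U7=1, U8=0, U9=0, giving Y=0. Observed 1.
Test 1: faults giving observed 1 are {U1 stuck-at-1, U1 inverted output, U2 stuck-at-1, U2 inverted output, U8 stuck-at-1, U8 inverted output, U9 stuck-at-1, U9 inverted output}.
Test 2 (P=0, Q=0, R=1, S=0): fault-free U1=1, U2=0, U3=0, U4=1, U5=1, U6=0, U7=1, U8=0, U9=1 → 1; observed 0. Eliminates U1 stuck-at-1, U2 stuck-at-1, U2 inverted output, U8 stuck-at-1, U8 inverted output, U9 stuck-at-1.
Test 3 (P=0, Q=1, R=0, S=0): fault-free U1=1, U2=1, U3=1, U4=0, U5=1, U6=0, U7=1, U8=1, U9=1 → 1; observed 1. Eliminates U9 inverted output.
Only U1 inverted output is consistent with every test.

U1 inverted output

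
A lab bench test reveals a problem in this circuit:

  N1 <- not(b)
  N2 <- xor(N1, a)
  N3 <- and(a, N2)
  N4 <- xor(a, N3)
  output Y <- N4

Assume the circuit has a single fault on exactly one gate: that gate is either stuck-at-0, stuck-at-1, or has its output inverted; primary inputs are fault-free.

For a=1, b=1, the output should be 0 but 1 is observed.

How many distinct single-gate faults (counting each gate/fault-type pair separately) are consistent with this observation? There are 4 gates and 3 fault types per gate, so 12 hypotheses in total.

8

Fault-free: N1=0, N2=1, N3=1, N4=0 → 0. Observed 1.
  N1 stuck-at-0: output 0 ✗
  N1 stuck-at-1: output 1 ✓
  N1 inverted output: output 1 ✓
  N2 stuck-at-0: output 1 ✓
  N2 stuck-at-1: output 0 ✗
  N2 inverted output: output 1 ✓
  N3 stuck-at-0: output 1 ✓
  N3 stuck-at-1: output 0 ✗
  N3 inverted output: output 1 ✓
  N4 stuck-at-0: output 0 ✗
  N4 stuck-at-1: output 1 ✓
  N4 inverted output: output 1 ✓
Consistent faults: {N1 stuck-at-1, N1 inverted output, N2 stuck-at-0, N2 inverted output, N3 stuck-at-0, N3 inverted output, N4 stuck-at-1, N4 inverted output} — 8 in all.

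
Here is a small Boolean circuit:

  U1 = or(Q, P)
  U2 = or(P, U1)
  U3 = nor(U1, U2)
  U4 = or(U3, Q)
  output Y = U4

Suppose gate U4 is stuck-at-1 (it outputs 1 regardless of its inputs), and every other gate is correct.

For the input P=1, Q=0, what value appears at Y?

1

Propagate with U4 forced: U1=1, U2=1, U3=0, U4=1 [stuck-at-1].
So Y = 1. (Without the fault it would be 0.)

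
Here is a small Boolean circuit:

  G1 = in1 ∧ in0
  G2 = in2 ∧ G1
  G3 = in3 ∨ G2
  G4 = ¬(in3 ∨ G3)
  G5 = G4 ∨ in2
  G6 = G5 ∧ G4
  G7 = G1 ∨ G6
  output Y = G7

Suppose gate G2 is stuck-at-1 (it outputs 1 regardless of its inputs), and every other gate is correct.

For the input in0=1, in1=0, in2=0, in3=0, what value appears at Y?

0

Propagate with G2 forced: G1=0, G2=1 [stuck-at-1], G3=1, G4=0, G5=0, G6=0, G7=0.
So Y = 0. (Without the fault it would be 1.)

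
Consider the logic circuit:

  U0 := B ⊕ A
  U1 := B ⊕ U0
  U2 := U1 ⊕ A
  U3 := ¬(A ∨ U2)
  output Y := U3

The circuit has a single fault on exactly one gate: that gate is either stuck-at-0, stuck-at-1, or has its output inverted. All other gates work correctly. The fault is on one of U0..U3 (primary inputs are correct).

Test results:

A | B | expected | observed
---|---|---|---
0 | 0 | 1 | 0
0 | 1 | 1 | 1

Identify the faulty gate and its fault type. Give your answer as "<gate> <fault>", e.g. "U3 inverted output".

U0 stuck-at-1

Fault-free values for test 1 (A=0, B=0): U0=0, U1=0, U2=0, U3=1, giving Y=1. Observed 0.
Test 1: faults giving observed 0 are {U0 stuck-at-1, U0 inverted output, U1 stuck-at-1, U1 inverted output, U2 stuck-at-1, U2 inverted output, U3 stuck-at-0, U3 inverted output}.
Test 2 (A=0, B=1): fault-free U0=1, U1=0, U2=0, U3=1 → 1; observed 1. Eliminates U0 inverted output, U1 stuck-at-1, U1 inverted output, U2 stuck-at-1, U2 inverted output, U3 stuck-at-0, U3 inverted output.
Only U0 stuck-at-1 is consistent with every test.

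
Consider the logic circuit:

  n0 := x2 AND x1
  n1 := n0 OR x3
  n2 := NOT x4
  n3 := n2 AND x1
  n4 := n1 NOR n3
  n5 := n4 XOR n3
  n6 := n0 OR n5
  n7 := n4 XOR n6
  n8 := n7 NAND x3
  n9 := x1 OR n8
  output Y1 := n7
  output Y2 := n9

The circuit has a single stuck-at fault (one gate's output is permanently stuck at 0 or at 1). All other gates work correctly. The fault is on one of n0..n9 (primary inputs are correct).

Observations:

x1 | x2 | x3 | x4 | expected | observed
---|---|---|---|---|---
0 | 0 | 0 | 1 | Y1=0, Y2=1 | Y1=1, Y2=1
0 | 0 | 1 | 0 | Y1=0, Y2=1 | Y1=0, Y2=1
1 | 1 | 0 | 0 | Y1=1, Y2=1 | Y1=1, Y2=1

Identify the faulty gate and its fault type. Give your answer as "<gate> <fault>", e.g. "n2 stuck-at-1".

Fault-free values for test 1 (x1=0, x2=0, x3=0, x4=1): n0=0, n1=0, n2=0, n3=0, n4=1, n5=1, n6=1, n7=0, n8=1, n9=1, giving Y1=0, Y2=1. Observed Y1=1, Y2=1.
Test 1: faults giving observed Y1=1, Y2=1 are {n0 stuck-at-1, n3 stuck-at-1, n5 stuck-at-0, n6 stuck-at-0, n7 stuck-at-1}.
Test 2 (x1=0, x2=0, x3=1, x4=0): fault-free n0=0, n1=1, n2=1, n3=0, n4=0, n5=0, n6=0, n7=0, n8=1, n9=1 → Y1=0, Y2=1; observed Y1=0, Y2=1. Eliminates n0 stuck-at-1, n3 stuck-at-1, n7 stuck-at-1.
Test 3 (x1=1, x2=1, x3=0, x4=0): fault-free n0=1, n1=1, n2=1, n3=1, n4=0, n5=1, n6=1, n7=1, n8=1, n9=1 → Y1=1, Y2=1; observed Y1=1, Y2=1. Eliminates n6 stuck-at-0.
Only n5 stuck-at-0 is consistent with every test.

n5 stuck-at-0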